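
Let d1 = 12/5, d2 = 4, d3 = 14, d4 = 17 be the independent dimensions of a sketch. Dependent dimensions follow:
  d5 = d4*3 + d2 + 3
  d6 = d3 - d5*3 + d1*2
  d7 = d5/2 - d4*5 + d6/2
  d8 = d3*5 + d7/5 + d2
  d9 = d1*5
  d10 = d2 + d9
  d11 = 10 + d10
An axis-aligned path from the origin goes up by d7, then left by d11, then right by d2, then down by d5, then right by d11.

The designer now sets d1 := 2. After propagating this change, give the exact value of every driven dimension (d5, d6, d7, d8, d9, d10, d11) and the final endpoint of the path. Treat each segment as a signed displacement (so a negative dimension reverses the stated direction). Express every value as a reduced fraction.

d5 = 58
d6 = -156
d7 = -134
d8 = 236/5
d9 = 10
d10 = 14
d11 = 24
endpoint = (4, -192)

Apply edit: d1 := 2
  d5 = d4*3 + d2 + 3 = 58
  d6 = d3 - d5*3 + d1*2 = -156
  d7 = d5/2 - d4*5 + d6/2 = -134
  d8 = d3*5 + d7/5 + d2 = 236/5
  d9 = d1*5 = 10
  d10 = d2 + d9 = 14
  d11 = 10 + d10 = 24
Walk from origin (0, 0):
  seg 1: up by d7 = -134 → (0, -134)
  seg 2: left by d11 = 24 → (-24, -134)
  seg 3: right by d2 = 4 → (-20, -134)
  seg 4: down by d5 = 58 → (-20, -192)
  seg 5: right by d11 = 24 → (4, -192)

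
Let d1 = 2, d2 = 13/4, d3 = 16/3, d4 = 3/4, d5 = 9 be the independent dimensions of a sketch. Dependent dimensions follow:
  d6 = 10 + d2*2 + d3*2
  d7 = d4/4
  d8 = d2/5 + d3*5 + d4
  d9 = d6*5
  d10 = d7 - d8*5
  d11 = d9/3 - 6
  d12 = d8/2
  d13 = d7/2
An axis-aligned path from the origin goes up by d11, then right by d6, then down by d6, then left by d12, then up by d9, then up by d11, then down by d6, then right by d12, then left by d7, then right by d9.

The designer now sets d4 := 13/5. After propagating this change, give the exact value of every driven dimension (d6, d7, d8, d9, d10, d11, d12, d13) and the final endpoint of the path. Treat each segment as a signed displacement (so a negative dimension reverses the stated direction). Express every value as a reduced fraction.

Apply edit: d4 := 13/5
  d6 = 10 + d2*2 + d3*2 = 163/6
  d7 = d4/4 = 13/20
  d8 = d2/5 + d3*5 + d4 = 359/12
  d9 = d6*5 = 815/6
  d10 = d7 - d8*5 = -2234/15
  d11 = d9/3 - 6 = 707/18
  d12 = d8/2 = 359/24
  d13 = d7/2 = 13/40
Walk from origin (0, 0):
  seg 1: up by d11 = 707/18 → (0, 707/18)
  seg 2: right by d6 = 163/6 → (163/6, 707/18)
  seg 3: down by d6 = 163/6 → (163/6, 109/9)
  seg 4: left by d12 = 359/24 → (293/24, 109/9)
  seg 5: up by d9 = 815/6 → (293/24, 2663/18)
  seg 6: up by d11 = 707/18 → (293/24, 1685/9)
  seg 7: down by d6 = 163/6 → (293/24, 2881/18)
  seg 8: right by d12 = 359/24 → (163/6, 2881/18)
  seg 9: left by d7 = 13/20 → (1591/60, 2881/18)
  seg 10: right by d9 = 815/6 → (3247/20, 2881/18)

d6 = 163/6
d7 = 13/20
d8 = 359/12
d9 = 815/6
d10 = -2234/15
d11 = 707/18
d12 = 359/24
d13 = 13/40
endpoint = (3247/20, 2881/18)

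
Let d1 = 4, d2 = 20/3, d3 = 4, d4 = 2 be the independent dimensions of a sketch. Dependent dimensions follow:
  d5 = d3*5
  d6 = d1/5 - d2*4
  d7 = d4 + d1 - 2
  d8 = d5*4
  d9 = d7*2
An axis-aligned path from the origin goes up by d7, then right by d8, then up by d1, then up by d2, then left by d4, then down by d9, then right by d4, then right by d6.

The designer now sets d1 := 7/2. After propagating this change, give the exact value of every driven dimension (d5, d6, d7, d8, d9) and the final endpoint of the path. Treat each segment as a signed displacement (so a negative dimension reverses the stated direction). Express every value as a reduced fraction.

d5 = 20
d6 = -779/30
d7 = 7/2
d8 = 80
d9 = 7
endpoint = (1621/30, 20/3)

Apply edit: d1 := 7/2
  d5 = d3*5 = 20
  d6 = d1/5 - d2*4 = -779/30
  d7 = d4 + d1 - 2 = 7/2
  d8 = d5*4 = 80
  d9 = d7*2 = 7
Walk from origin (0, 0):
  seg 1: up by d7 = 7/2 → (0, 7/2)
  seg 2: right by d8 = 80 → (80, 7/2)
  seg 3: up by d1 = 7/2 → (80, 7)
  seg 4: up by d2 = 20/3 → (80, 41/3)
  seg 5: left by d4 = 2 → (78, 41/3)
  seg 6: down by d9 = 7 → (78, 20/3)
  seg 7: right by d4 = 2 → (80, 20/3)
  seg 8: right by d6 = -779/30 → (1621/30, 20/3)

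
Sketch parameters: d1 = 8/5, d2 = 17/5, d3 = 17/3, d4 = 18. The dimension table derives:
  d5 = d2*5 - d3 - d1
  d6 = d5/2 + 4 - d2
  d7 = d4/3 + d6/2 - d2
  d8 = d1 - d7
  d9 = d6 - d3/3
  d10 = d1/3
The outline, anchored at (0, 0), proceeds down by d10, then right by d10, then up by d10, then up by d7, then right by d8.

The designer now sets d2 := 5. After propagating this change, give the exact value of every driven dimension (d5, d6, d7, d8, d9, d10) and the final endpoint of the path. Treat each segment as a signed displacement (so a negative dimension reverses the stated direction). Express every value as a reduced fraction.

d5 = 266/15
d6 = 118/15
d7 = 74/15
d8 = -10/3
d9 = 269/45
d10 = 8/15
endpoint = (-14/5, 74/15)

Apply edit: d2 := 5
  d5 = d2*5 - d3 - d1 = 266/15
  d6 = d5/2 + 4 - d2 = 118/15
  d7 = d4/3 + d6/2 - d2 = 74/15
  d8 = d1 - d7 = -10/3
  d9 = d6 - d3/3 = 269/45
  d10 = d1/3 = 8/15
Walk from origin (0, 0):
  seg 1: down by d10 = 8/15 → (0, -8/15)
  seg 2: right by d10 = 8/15 → (8/15, -8/15)
  seg 3: up by d10 = 8/15 → (8/15, 0)
  seg 4: up by d7 = 74/15 → (8/15, 74/15)
  seg 5: right by d8 = -10/3 → (-14/5, 74/15)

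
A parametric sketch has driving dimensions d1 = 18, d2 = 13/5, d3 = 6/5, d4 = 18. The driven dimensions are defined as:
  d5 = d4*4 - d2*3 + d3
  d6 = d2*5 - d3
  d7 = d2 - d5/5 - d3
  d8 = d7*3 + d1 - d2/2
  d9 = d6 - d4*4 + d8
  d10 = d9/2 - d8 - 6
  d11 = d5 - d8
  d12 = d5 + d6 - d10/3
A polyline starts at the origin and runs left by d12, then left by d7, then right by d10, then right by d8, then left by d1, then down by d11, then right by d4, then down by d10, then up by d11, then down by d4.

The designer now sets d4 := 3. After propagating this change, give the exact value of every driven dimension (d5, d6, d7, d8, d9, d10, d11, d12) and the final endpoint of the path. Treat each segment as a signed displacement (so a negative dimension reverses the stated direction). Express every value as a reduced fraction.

Apply edit: d4 := 3
  d5 = d4*4 - d2*3 + d3 = 27/5
  d6 = d2*5 - d3 = 59/5
  d7 = d2 - d5/5 - d3 = 8/25
  d8 = d7*3 + d1 - d2/2 = 883/50
  d9 = d6 - d4*4 + d8 = 873/50
  d10 = d9/2 - d8 - 6 = -1493/100
  d11 = d5 - d8 = -613/50
  d12 = d5 + d6 - d10/3 = 6653/300
Walk from origin (0, 0):
  seg 1: left by d12 = 6653/300 → (-6653/300, 0)
  seg 2: left by d7 = 8/25 → (-6749/300, 0)
  seg 3: right by d10 = -1493/100 → (-2807/75, 0)
  seg 4: right by d8 = 883/50 → (-593/30, 0)
  seg 5: left by d1 = 18 → (-1133/30, 0)
  seg 6: down by d11 = -613/50 → (-1133/30, 613/50)
  seg 7: right by d4 = 3 → (-1043/30, 613/50)
  seg 8: down by d10 = -1493/100 → (-1043/30, 2719/100)
  seg 9: up by d11 = -613/50 → (-1043/30, 1493/100)
  seg 10: down by d4 = 3 → (-1043/30, 1193/100)

d5 = 27/5
d6 = 59/5
d7 = 8/25
d8 = 883/50
d9 = 873/50
d10 = -1493/100
d11 = -613/50
d12 = 6653/300
endpoint = (-1043/30, 1193/100)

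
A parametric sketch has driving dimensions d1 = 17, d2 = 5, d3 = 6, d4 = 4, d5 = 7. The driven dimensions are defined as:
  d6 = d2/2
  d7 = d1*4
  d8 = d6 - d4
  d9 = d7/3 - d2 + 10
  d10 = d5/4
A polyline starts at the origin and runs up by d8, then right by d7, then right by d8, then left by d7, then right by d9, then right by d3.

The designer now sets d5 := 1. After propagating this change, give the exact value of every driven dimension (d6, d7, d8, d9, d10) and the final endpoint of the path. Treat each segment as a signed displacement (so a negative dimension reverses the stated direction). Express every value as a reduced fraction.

Apply edit: d5 := 1
  d6 = d2/2 = 5/2
  d7 = d1*4 = 68
  d8 = d6 - d4 = -3/2
  d9 = d7/3 - d2 + 10 = 83/3
  d10 = d5/4 = 1/4
Walk from origin (0, 0):
  seg 1: up by d8 = -3/2 → (0, -3/2)
  seg 2: right by d7 = 68 → (68, -3/2)
  seg 3: right by d8 = -3/2 → (133/2, -3/2)
  seg 4: left by d7 = 68 → (-3/2, -3/2)
  seg 5: right by d9 = 83/3 → (157/6, -3/2)
  seg 6: right by d3 = 6 → (193/6, -3/2)

d6 = 5/2
d7 = 68
d8 = -3/2
d9 = 83/3
d10 = 1/4
endpoint = (193/6, -3/2)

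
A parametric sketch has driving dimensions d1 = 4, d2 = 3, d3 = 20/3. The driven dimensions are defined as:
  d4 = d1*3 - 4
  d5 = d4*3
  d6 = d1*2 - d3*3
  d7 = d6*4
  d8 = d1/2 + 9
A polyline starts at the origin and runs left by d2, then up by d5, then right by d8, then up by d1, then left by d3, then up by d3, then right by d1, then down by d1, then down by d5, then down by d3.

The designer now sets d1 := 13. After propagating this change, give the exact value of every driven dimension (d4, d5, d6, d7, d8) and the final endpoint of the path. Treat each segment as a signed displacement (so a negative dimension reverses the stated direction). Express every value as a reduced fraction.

d4 = 35
d5 = 105
d6 = 6
d7 = 24
d8 = 31/2
endpoint = (113/6, 0)

Apply edit: d1 := 13
  d4 = d1*3 - 4 = 35
  d5 = d4*3 = 105
  d6 = d1*2 - d3*3 = 6
  d7 = d6*4 = 24
  d8 = d1/2 + 9 = 31/2
Walk from origin (0, 0):
  seg 1: left by d2 = 3 → (-3, 0)
  seg 2: up by d5 = 105 → (-3, 105)
  seg 3: right by d8 = 31/2 → (25/2, 105)
  seg 4: up by d1 = 13 → (25/2, 118)
  seg 5: left by d3 = 20/3 → (35/6, 118)
  seg 6: up by d3 = 20/3 → (35/6, 374/3)
  seg 7: right by d1 = 13 → (113/6, 374/3)
  seg 8: down by d1 = 13 → (113/6, 335/3)
  seg 9: down by d5 = 105 → (113/6, 20/3)
  seg 10: down by d3 = 20/3 → (113/6, 0)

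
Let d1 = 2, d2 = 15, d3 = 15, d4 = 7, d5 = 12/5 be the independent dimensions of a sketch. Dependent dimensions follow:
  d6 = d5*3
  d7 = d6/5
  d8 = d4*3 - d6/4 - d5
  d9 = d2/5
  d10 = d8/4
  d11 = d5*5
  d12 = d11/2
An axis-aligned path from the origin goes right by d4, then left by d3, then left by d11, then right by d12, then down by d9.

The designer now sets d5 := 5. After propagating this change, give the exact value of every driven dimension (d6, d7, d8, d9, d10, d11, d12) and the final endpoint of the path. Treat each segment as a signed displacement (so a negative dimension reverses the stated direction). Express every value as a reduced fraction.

Apply edit: d5 := 5
  d6 = d5*3 = 15
  d7 = d6/5 = 3
  d8 = d4*3 - d6/4 - d5 = 49/4
  d9 = d2/5 = 3
  d10 = d8/4 = 49/16
  d11 = d5*5 = 25
  d12 = d11/2 = 25/2
Walk from origin (0, 0):
  seg 1: right by d4 = 7 → (7, 0)
  seg 2: left by d3 = 15 → (-8, 0)
  seg 3: left by d11 = 25 → (-33, 0)
  seg 4: right by d12 = 25/2 → (-41/2, 0)
  seg 5: down by d9 = 3 → (-41/2, -3)

d6 = 15
d7 = 3
d8 = 49/4
d9 = 3
d10 = 49/16
d11 = 25
d12 = 25/2
endpoint = (-41/2, -3)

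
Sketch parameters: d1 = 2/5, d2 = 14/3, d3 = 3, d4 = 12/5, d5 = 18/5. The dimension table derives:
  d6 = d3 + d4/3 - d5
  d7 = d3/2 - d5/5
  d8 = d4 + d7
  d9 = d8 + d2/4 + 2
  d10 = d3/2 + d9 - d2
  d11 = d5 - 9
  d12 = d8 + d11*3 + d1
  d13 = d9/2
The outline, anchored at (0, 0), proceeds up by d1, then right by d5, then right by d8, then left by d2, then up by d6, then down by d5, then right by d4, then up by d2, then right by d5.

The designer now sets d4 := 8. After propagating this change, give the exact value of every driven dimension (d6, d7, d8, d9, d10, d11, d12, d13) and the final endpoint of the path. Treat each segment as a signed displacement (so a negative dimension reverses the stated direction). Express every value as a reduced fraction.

d6 = 31/15
d7 = 39/50
d8 = 439/50
d9 = 896/75
d10 = 439/50
d11 = -27/5
d12 = -351/50
d13 = 448/75
endpoint = (2897/150, 53/15)

Apply edit: d4 := 8
  d6 = d3 + d4/3 - d5 = 31/15
  d7 = d3/2 - d5/5 = 39/50
  d8 = d4 + d7 = 439/50
  d9 = d8 + d2/4 + 2 = 896/75
  d10 = d3/2 + d9 - d2 = 439/50
  d11 = d5 - 9 = -27/5
  d12 = d8 + d11*3 + d1 = -351/50
  d13 = d9/2 = 448/75
Walk from origin (0, 0):
  seg 1: up by d1 = 2/5 → (0, 2/5)
  seg 2: right by d5 = 18/5 → (18/5, 2/5)
  seg 3: right by d8 = 439/50 → (619/50, 2/5)
  seg 4: left by d2 = 14/3 → (1157/150, 2/5)
  seg 5: up by d6 = 31/15 → (1157/150, 37/15)
  seg 6: down by d5 = 18/5 → (1157/150, -17/15)
  seg 7: right by d4 = 8 → (2357/150, -17/15)
  seg 8: up by d2 = 14/3 → (2357/150, 53/15)
  seg 9: right by d5 = 18/5 → (2897/150, 53/15)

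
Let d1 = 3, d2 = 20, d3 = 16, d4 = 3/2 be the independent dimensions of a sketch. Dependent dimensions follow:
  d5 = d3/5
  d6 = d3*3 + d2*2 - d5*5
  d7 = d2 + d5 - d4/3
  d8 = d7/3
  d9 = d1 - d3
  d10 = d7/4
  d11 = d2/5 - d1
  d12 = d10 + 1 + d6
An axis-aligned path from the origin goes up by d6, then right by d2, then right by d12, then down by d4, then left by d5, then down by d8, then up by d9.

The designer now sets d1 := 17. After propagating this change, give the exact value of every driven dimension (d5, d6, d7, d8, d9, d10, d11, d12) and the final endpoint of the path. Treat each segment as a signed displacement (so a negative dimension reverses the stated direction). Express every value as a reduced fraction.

Apply edit: d1 := 17
  d5 = d3/5 = 16/5
  d6 = d3*3 + d2*2 - d5*5 = 72
  d7 = d2 + d5 - d4/3 = 227/10
  d8 = d7/3 = 227/30
  d9 = d1 - d3 = 1
  d10 = d7/4 = 227/40
  d11 = d2/5 - d1 = -13
  d12 = d10 + 1 + d6 = 3147/40
Walk from origin (0, 0):
  seg 1: up by d6 = 72 → (0, 72)
  seg 2: right by d2 = 20 → (20, 72)
  seg 3: right by d12 = 3147/40 → (3947/40, 72)
  seg 4: down by d4 = 3/2 → (3947/40, 141/2)
  seg 5: left by d5 = 16/5 → (3819/40, 141/2)
  seg 6: down by d8 = 227/30 → (3819/40, 944/15)
  seg 7: up by d9 = 1 → (3819/40, 959/15)

d5 = 16/5
d6 = 72
d7 = 227/10
d8 = 227/30
d9 = 1
d10 = 227/40
d11 = -13
d12 = 3147/40
endpoint = (3819/40, 959/15)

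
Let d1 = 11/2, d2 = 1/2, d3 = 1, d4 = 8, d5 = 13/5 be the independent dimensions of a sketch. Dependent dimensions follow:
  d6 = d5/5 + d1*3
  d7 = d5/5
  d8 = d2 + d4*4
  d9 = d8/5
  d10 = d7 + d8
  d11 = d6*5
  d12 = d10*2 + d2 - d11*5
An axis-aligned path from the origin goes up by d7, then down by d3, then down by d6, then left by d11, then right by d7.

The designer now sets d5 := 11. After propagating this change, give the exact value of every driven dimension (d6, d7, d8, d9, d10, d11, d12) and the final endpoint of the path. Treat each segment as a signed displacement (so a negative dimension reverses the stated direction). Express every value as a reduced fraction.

Apply edit: d5 := 11
  d6 = d5/5 + d1*3 = 187/10
  d7 = d5/5 = 11/5
  d8 = d2 + d4*4 = 65/2
  d9 = d8/5 = 13/2
  d10 = d7 + d8 = 347/10
  d11 = d6*5 = 187/2
  d12 = d10*2 + d2 - d11*5 = -1988/5
Walk from origin (0, 0):
  seg 1: up by d7 = 11/5 → (0, 11/5)
  seg 2: down by d3 = 1 → (0, 6/5)
  seg 3: down by d6 = 187/10 → (0, -35/2)
  seg 4: left by d11 = 187/2 → (-187/2, -35/2)
  seg 5: right by d7 = 11/5 → (-913/10, -35/2)

d6 = 187/10
d7 = 11/5
d8 = 65/2
d9 = 13/2
d10 = 347/10
d11 = 187/2
d12 = -1988/5
endpoint = (-913/10, -35/2)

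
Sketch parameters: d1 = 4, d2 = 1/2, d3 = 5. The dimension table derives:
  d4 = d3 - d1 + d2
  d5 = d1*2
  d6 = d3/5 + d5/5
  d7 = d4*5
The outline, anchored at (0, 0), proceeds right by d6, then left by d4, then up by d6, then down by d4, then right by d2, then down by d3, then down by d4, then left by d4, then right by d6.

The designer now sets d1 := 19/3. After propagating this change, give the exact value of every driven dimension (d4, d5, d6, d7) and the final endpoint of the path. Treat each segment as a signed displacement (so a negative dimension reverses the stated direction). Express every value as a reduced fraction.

Apply edit: d1 := 19/3
  d4 = d3 - d1 + d2 = -5/6
  d5 = d1*2 = 38/3
  d6 = d3/5 + d5/5 = 53/15
  d7 = d4*5 = -25/6
Walk from origin (0, 0):
  seg 1: right by d6 = 53/15 → (53/15, 0)
  seg 2: left by d4 = -5/6 → (131/30, 0)
  seg 3: up by d6 = 53/15 → (131/30, 53/15)
  seg 4: down by d4 = -5/6 → (131/30, 131/30)
  seg 5: right by d2 = 1/2 → (73/15, 131/30)
  seg 6: down by d3 = 5 → (73/15, -19/30)
  seg 7: down by d4 = -5/6 → (73/15, 1/5)
  seg 8: left by d4 = -5/6 → (57/10, 1/5)
  seg 9: right by d6 = 53/15 → (277/30, 1/5)

d4 = -5/6
d5 = 38/3
d6 = 53/15
d7 = -25/6
endpoint = (277/30, 1/5)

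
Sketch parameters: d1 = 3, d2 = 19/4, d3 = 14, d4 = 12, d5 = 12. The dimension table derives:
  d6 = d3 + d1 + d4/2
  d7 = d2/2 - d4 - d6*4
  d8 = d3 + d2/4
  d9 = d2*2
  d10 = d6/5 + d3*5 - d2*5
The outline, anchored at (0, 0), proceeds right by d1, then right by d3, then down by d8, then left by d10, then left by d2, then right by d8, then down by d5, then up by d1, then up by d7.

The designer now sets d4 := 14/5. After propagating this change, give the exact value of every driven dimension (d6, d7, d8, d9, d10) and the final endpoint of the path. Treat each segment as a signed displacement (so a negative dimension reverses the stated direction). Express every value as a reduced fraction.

Apply edit: d4 := 14/5
  d6 = d3 + d1 + d4/2 = 92/5
  d7 = d2/2 - d4 - d6*4 = -2961/40
  d8 = d3 + d2/4 = 243/16
  d9 = d2*2 = 19/2
  d10 = d6/5 + d3*5 - d2*5 = 4993/100
Walk from origin (0, 0):
  seg 1: right by d1 = 3 → (3, 0)
  seg 2: right by d3 = 14 → (17, 0)
  seg 3: down by d8 = 243/16 → (17, -243/16)
  seg 4: left by d10 = 4993/100 → (-3293/100, -243/16)
  seg 5: left by d2 = 19/4 → (-942/25, -243/16)
  seg 6: right by d8 = 243/16 → (-8997/400, -243/16)
  seg 7: down by d5 = 12 → (-8997/400, -435/16)
  seg 8: up by d1 = 3 → (-8997/400, -387/16)
  seg 9: up by d7 = -2961/40 → (-8997/400, -7857/80)

d6 = 92/5
d7 = -2961/40
d8 = 243/16
d9 = 19/2
d10 = 4993/100
endpoint = (-8997/400, -7857/80)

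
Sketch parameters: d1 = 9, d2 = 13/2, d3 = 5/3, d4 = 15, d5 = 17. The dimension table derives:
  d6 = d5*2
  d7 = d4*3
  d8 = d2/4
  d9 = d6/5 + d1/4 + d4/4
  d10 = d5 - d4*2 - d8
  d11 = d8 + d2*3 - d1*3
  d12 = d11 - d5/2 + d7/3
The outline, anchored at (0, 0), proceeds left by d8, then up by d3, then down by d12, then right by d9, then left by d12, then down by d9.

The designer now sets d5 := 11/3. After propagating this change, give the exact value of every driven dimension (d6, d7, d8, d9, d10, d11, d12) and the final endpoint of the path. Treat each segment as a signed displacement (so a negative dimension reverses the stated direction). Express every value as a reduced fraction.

Apply edit: d5 := 11/3
  d6 = d5*2 = 22/3
  d7 = d4*3 = 45
  d8 = d2/4 = 13/8
  d9 = d6/5 + d1/4 + d4/4 = 112/15
  d10 = d5 - d4*2 - d8 = -671/24
  d11 = d8 + d2*3 - d1*3 = -47/8
  d12 = d11 - d5/2 + d7/3 = 175/24
Walk from origin (0, 0):
  seg 1: left by d8 = 13/8 → (-13/8, 0)
  seg 2: up by d3 = 5/3 → (-13/8, 5/3)
  seg 3: down by d12 = 175/24 → (-13/8, -45/8)
  seg 4: right by d9 = 112/15 → (701/120, -45/8)
  seg 5: left by d12 = 175/24 → (-29/20, -45/8)
  seg 6: down by d9 = 112/15 → (-29/20, -1571/120)

d6 = 22/3
d7 = 45
d8 = 13/8
d9 = 112/15
d10 = -671/24
d11 = -47/8
d12 = 175/24
endpoint = (-29/20, -1571/120)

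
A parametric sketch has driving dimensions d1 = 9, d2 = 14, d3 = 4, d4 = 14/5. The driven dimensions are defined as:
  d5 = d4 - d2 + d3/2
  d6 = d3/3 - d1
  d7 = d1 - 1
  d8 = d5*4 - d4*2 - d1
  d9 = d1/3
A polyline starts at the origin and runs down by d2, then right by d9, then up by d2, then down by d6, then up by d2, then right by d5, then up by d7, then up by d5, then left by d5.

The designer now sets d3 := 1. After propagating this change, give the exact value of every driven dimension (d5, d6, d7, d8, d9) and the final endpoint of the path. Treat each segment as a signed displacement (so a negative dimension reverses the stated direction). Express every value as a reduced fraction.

Apply edit: d3 := 1
  d5 = d4 - d2 + d3/2 = -107/10
  d6 = d3/3 - d1 = -26/3
  d7 = d1 - 1 = 8
  d8 = d5*4 - d4*2 - d1 = -287/5
  d9 = d1/3 = 3
Walk from origin (0, 0):
  seg 1: down by d2 = 14 → (0, -14)
  seg 2: right by d9 = 3 → (3, -14)
  seg 3: up by d2 = 14 → (3, 0)
  seg 4: down by d6 = -26/3 → (3, 26/3)
  seg 5: up by d2 = 14 → (3, 68/3)
  seg 6: right by d5 = -107/10 → (-77/10, 68/3)
  seg 7: up by d7 = 8 → (-77/10, 92/3)
  seg 8: up by d5 = -107/10 → (-77/10, 599/30)
  seg 9: left by d5 = -107/10 → (3, 599/30)

d5 = -107/10
d6 = -26/3
d7 = 8
d8 = -287/5
d9 = 3
endpoint = (3, 599/30)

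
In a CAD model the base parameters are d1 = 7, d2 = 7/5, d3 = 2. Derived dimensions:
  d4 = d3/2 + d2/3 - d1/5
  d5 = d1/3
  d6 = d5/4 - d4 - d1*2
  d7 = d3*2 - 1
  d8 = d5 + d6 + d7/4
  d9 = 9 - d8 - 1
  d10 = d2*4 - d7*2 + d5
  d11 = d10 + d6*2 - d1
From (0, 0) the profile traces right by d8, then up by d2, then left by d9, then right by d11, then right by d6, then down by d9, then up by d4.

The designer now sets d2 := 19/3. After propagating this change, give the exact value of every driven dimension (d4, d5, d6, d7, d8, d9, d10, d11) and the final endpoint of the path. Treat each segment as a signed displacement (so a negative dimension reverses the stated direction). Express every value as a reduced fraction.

Apply edit: d2 := 19/3
  d4 = d3/2 + d2/3 - d1/5 = 77/45
  d5 = d1/3 = 7/3
  d6 = d5/4 - d4 - d1*2 = -2723/180
  d7 = d3*2 - 1 = 3
  d8 = d5 + d6 + d7/4 = -542/45
  d9 = 9 - d8 - 1 = 902/45
  d10 = d2*4 - d7*2 + d5 = 65/3
  d11 = d10 + d6*2 - d1 = -1403/90
Walk from origin (0, 0):
  seg 1: right by d8 = -542/45 → (-542/45, 0)
  seg 2: up by d2 = 19/3 → (-542/45, 19/3)
  seg 3: left by d9 = 902/45 → (-1444/45, 19/3)
  seg 4: right by d11 = -1403/90 → (-4291/90, 19/3)
  seg 5: right by d6 = -2723/180 → (-2261/36, 19/3)
  seg 6: down by d9 = 902/45 → (-2261/36, -617/45)
  seg 7: up by d4 = 77/45 → (-2261/36, -12)

d4 = 77/45
d5 = 7/3
d6 = -2723/180
d7 = 3
d8 = -542/45
d9 = 902/45
d10 = 65/3
d11 = -1403/90
endpoint = (-2261/36, -12)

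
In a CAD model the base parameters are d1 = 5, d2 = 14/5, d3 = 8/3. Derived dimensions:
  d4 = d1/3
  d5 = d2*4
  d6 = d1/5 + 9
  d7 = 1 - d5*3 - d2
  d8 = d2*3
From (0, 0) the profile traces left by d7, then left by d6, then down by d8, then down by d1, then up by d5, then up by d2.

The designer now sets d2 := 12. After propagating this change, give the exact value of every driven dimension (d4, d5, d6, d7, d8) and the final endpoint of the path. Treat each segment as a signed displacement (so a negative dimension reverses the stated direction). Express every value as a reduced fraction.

d4 = 5/3
d5 = 48
d6 = 10
d7 = -155
d8 = 36
endpoint = (145, 19)

Apply edit: d2 := 12
  d4 = d1/3 = 5/3
  d5 = d2*4 = 48
  d6 = d1/5 + 9 = 10
  d7 = 1 - d5*3 - d2 = -155
  d8 = d2*3 = 36
Walk from origin (0, 0):
  seg 1: left by d7 = -155 → (155, 0)
  seg 2: left by d6 = 10 → (145, 0)
  seg 3: down by d8 = 36 → (145, -36)
  seg 4: down by d1 = 5 → (145, -41)
  seg 5: up by d5 = 48 → (145, 7)
  seg 6: up by d2 = 12 → (145, 19)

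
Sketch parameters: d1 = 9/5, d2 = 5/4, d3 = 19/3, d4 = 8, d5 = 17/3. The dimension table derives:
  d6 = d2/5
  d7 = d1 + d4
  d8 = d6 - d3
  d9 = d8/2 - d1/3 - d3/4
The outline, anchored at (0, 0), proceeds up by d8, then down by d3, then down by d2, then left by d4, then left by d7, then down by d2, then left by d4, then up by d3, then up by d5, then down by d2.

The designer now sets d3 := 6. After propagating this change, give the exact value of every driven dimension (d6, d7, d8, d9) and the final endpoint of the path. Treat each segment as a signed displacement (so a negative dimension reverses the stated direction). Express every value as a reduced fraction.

d6 = 1/4
d7 = 49/5
d8 = -23/4
d9 = -199/40
endpoint = (-129/5, -23/6)

Apply edit: d3 := 6
  d6 = d2/5 = 1/4
  d7 = d1 + d4 = 49/5
  d8 = d6 - d3 = -23/4
  d9 = d8/2 - d1/3 - d3/4 = -199/40
Walk from origin (0, 0):
  seg 1: up by d8 = -23/4 → (0, -23/4)
  seg 2: down by d3 = 6 → (0, -47/4)
  seg 3: down by d2 = 5/4 → (0, -13)
  seg 4: left by d4 = 8 → (-8, -13)
  seg 5: left by d7 = 49/5 → (-89/5, -13)
  seg 6: down by d2 = 5/4 → (-89/5, -57/4)
  seg 7: left by d4 = 8 → (-129/5, -57/4)
  seg 8: up by d3 = 6 → (-129/5, -33/4)
  seg 9: up by d5 = 17/3 → (-129/5, -31/12)
  seg 10: down by d2 = 5/4 → (-129/5, -23/6)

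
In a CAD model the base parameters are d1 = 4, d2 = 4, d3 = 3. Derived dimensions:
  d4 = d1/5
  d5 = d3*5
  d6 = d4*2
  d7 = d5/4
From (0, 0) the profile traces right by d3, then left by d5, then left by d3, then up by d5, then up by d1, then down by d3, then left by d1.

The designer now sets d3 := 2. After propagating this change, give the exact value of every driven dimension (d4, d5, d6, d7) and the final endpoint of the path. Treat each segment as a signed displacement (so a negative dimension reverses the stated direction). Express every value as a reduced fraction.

Apply edit: d3 := 2
  d4 = d1/5 = 4/5
  d5 = d3*5 = 10
  d6 = d4*2 = 8/5
  d7 = d5/4 = 5/2
Walk from origin (0, 0):
  seg 1: right by d3 = 2 → (2, 0)
  seg 2: left by d5 = 10 → (-8, 0)
  seg 3: left by d3 = 2 → (-10, 0)
  seg 4: up by d5 = 10 → (-10, 10)
  seg 5: up by d1 = 4 → (-10, 14)
  seg 6: down by d3 = 2 → (-10, 12)
  seg 7: left by d1 = 4 → (-14, 12)

d4 = 4/5
d5 = 10
d6 = 8/5
d7 = 5/2
endpoint = (-14, 12)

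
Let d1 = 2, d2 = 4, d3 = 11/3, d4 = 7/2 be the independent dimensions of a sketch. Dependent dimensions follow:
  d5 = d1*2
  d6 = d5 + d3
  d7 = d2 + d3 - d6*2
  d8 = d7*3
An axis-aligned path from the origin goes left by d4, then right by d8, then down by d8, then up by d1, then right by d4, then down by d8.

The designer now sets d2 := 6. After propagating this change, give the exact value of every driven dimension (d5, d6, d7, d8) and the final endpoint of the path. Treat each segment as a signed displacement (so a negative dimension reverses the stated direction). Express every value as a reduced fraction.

Apply edit: d2 := 6
  d5 = d1*2 = 4
  d6 = d5 + d3 = 23/3
  d7 = d2 + d3 - d6*2 = -17/3
  d8 = d7*3 = -17
Walk from origin (0, 0):
  seg 1: left by d4 = 7/2 → (-7/2, 0)
  seg 2: right by d8 = -17 → (-41/2, 0)
  seg 3: down by d8 = -17 → (-41/2, 17)
  seg 4: up by d1 = 2 → (-41/2, 19)
  seg 5: right by d4 = 7/2 → (-17, 19)
  seg 6: down by d8 = -17 → (-17, 36)

d5 = 4
d6 = 23/3
d7 = -17/3
d8 = -17
endpoint = (-17, 36)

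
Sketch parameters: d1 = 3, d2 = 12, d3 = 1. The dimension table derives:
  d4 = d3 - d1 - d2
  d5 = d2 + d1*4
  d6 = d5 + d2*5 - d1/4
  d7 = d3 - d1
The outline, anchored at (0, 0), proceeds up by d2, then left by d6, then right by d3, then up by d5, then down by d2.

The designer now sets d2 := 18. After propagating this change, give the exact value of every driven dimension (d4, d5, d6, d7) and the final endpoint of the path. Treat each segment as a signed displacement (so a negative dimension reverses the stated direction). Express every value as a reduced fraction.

d4 = -20
d5 = 30
d6 = 477/4
d7 = -2
endpoint = (-473/4, 30)

Apply edit: d2 := 18
  d4 = d3 - d1 - d2 = -20
  d5 = d2 + d1*4 = 30
  d6 = d5 + d2*5 - d1/4 = 477/4
  d7 = d3 - d1 = -2
Walk from origin (0, 0):
  seg 1: up by d2 = 18 → (0, 18)
  seg 2: left by d6 = 477/4 → (-477/4, 18)
  seg 3: right by d3 = 1 → (-473/4, 18)
  seg 4: up by d5 = 30 → (-473/4, 48)
  seg 5: down by d2 = 18 → (-473/4, 30)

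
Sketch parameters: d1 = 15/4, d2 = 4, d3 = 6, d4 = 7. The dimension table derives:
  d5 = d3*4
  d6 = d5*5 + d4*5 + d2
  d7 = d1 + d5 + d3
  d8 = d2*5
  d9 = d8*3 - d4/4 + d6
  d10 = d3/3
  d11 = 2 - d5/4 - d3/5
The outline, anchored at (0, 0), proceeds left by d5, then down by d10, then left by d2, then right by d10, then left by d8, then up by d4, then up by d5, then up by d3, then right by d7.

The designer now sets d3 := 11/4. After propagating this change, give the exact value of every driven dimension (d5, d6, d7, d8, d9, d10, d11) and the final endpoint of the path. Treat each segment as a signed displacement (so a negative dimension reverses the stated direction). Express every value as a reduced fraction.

Apply edit: d3 := 11/4
  d5 = d3*4 = 11
  d6 = d5*5 + d4*5 + d2 = 94
  d7 = d1 + d5 + d3 = 35/2
  d8 = d2*5 = 20
  d9 = d8*3 - d4/4 + d6 = 609/4
  d10 = d3/3 = 11/12
  d11 = 2 - d5/4 - d3/5 = -13/10
Walk from origin (0, 0):
  seg 1: left by d5 = 11 → (-11, 0)
  seg 2: down by d10 = 11/12 → (-11, -11/12)
  seg 3: left by d2 = 4 → (-15, -11/12)
  seg 4: right by d10 = 11/12 → (-169/12, -11/12)
  seg 5: left by d8 = 20 → (-409/12, -11/12)
  seg 6: up by d4 = 7 → (-409/12, 73/12)
  seg 7: up by d5 = 11 → (-409/12, 205/12)
  seg 8: up by d3 = 11/4 → (-409/12, 119/6)
  seg 9: right by d7 = 35/2 → (-199/12, 119/6)

d5 = 11
d6 = 94
d7 = 35/2
d8 = 20
d9 = 609/4
d10 = 11/12
d11 = -13/10
endpoint = (-199/12, 119/6)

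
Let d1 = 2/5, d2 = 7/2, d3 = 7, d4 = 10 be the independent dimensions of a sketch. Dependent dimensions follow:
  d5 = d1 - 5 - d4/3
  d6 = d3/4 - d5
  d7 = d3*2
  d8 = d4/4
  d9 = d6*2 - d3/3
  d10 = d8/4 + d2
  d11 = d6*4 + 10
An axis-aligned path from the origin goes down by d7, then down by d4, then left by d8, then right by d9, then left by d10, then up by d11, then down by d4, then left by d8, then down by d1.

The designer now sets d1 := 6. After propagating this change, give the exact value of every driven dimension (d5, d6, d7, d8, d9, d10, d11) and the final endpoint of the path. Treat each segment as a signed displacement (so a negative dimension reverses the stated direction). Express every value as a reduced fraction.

d5 = -7/3
d6 = 49/12
d7 = 14
d8 = 5/2
d9 = 35/6
d10 = 33/8
d11 = 79/3
endpoint = (-79/24, -41/3)

Apply edit: d1 := 6
  d5 = d1 - 5 - d4/3 = -7/3
  d6 = d3/4 - d5 = 49/12
  d7 = d3*2 = 14
  d8 = d4/4 = 5/2
  d9 = d6*2 - d3/3 = 35/6
  d10 = d8/4 + d2 = 33/8
  d11 = d6*4 + 10 = 79/3
Walk from origin (0, 0):
  seg 1: down by d7 = 14 → (0, -14)
  seg 2: down by d4 = 10 → (0, -24)
  seg 3: left by d8 = 5/2 → (-5/2, -24)
  seg 4: right by d9 = 35/6 → (10/3, -24)
  seg 5: left by d10 = 33/8 → (-19/24, -24)
  seg 6: up by d11 = 79/3 → (-19/24, 7/3)
  seg 7: down by d4 = 10 → (-19/24, -23/3)
  seg 8: left by d8 = 5/2 → (-79/24, -23/3)
  seg 9: down by d1 = 6 → (-79/24, -41/3)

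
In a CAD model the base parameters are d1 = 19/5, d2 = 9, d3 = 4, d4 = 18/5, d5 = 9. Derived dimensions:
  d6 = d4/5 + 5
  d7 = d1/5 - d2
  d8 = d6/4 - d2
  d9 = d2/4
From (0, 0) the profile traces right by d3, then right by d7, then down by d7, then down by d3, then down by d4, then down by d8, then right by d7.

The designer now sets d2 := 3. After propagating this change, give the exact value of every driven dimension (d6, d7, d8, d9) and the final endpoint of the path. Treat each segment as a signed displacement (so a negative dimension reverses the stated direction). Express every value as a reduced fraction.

d6 = 143/25
d7 = -56/25
d8 = -157/100
d9 = 3/4
endpoint = (-12/25, -379/100)

Apply edit: d2 := 3
  d6 = d4/5 + 5 = 143/25
  d7 = d1/5 - d2 = -56/25
  d8 = d6/4 - d2 = -157/100
  d9 = d2/4 = 3/4
Walk from origin (0, 0):
  seg 1: right by d3 = 4 → (4, 0)
  seg 2: right by d7 = -56/25 → (44/25, 0)
  seg 3: down by d7 = -56/25 → (44/25, 56/25)
  seg 4: down by d3 = 4 → (44/25, -44/25)
  seg 5: down by d4 = 18/5 → (44/25, -134/25)
  seg 6: down by d8 = -157/100 → (44/25, -379/100)
  seg 7: right by d7 = -56/25 → (-12/25, -379/100)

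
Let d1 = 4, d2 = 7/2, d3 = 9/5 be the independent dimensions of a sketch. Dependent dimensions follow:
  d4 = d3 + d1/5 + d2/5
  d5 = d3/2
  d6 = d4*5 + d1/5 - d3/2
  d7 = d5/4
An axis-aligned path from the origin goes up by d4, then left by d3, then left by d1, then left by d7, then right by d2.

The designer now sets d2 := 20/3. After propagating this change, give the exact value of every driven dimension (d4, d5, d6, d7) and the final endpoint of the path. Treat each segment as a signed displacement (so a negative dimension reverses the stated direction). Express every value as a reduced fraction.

Apply edit: d2 := 20/3
  d4 = d3 + d1/5 + d2/5 = 59/15
  d5 = d3/2 = 9/10
  d6 = d4*5 + d1/5 - d3/2 = 587/30
  d7 = d5/4 = 9/40
Walk from origin (0, 0):
  seg 1: up by d4 = 59/15 → (0, 59/15)
  seg 2: left by d3 = 9/5 → (-9/5, 59/15)
  seg 3: left by d1 = 4 → (-29/5, 59/15)
  seg 4: left by d7 = 9/40 → (-241/40, 59/15)
  seg 5: right by d2 = 20/3 → (77/120, 59/15)

d4 = 59/15
d5 = 9/10
d6 = 587/30
d7 = 9/40
endpoint = (77/120, 59/15)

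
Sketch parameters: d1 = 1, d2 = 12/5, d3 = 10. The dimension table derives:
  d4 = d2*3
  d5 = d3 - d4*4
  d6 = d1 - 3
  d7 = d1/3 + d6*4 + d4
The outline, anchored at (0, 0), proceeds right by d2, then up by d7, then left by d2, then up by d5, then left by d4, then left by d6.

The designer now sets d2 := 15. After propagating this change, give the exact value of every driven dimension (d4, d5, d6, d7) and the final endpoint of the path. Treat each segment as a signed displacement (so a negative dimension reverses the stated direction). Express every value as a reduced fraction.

Apply edit: d2 := 15
  d4 = d2*3 = 45
  d5 = d3 - d4*4 = -170
  d6 = d1 - 3 = -2
  d7 = d1/3 + d6*4 + d4 = 112/3
Walk from origin (0, 0):
  seg 1: right by d2 = 15 → (15, 0)
  seg 2: up by d7 = 112/3 → (15, 112/3)
  seg 3: left by d2 = 15 → (0, 112/3)
  seg 4: up by d5 = -170 → (0, -398/3)
  seg 5: left by d4 = 45 → (-45, -398/3)
  seg 6: left by d6 = -2 → (-43, -398/3)

d4 = 45
d5 = -170
d6 = -2
d7 = 112/3
endpoint = (-43, -398/3)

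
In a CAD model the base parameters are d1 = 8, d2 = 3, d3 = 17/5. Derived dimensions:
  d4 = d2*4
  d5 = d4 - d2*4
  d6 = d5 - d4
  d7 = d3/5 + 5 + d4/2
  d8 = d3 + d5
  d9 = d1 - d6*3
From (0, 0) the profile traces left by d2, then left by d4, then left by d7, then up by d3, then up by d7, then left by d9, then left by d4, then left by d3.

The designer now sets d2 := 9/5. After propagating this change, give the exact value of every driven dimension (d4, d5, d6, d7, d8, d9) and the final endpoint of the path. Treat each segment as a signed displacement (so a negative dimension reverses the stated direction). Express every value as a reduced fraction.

d4 = 36/5
d5 = 0
d6 = -36/5
d7 = 232/25
d8 = 17/5
d9 = 148/5
endpoint = (-1462/25, 317/25)

Apply edit: d2 := 9/5
  d4 = d2*4 = 36/5
  d5 = d4 - d2*4 = 0
  d6 = d5 - d4 = -36/5
  d7 = d3/5 + 5 + d4/2 = 232/25
  d8 = d3 + d5 = 17/5
  d9 = d1 - d6*3 = 148/5
Walk from origin (0, 0):
  seg 1: left by d2 = 9/5 → (-9/5, 0)
  seg 2: left by d4 = 36/5 → (-9, 0)
  seg 3: left by d7 = 232/25 → (-457/25, 0)
  seg 4: up by d3 = 17/5 → (-457/25, 17/5)
  seg 5: up by d7 = 232/25 → (-457/25, 317/25)
  seg 6: left by d9 = 148/5 → (-1197/25, 317/25)
  seg 7: left by d4 = 36/5 → (-1377/25, 317/25)
  seg 8: left by d3 = 17/5 → (-1462/25, 317/25)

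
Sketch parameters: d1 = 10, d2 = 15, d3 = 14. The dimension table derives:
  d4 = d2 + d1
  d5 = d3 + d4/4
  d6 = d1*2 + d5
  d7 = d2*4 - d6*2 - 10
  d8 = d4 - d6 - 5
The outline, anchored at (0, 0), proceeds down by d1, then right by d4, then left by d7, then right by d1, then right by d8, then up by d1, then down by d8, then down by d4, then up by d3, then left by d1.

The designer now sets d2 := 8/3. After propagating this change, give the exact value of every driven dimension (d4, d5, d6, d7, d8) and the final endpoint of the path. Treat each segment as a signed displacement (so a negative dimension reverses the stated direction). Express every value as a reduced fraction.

d4 = 38/3
d5 = 103/6
d6 = 223/6
d7 = -221/3
d8 = -59/2
endpoint = (341/6, 185/6)

Apply edit: d2 := 8/3
  d4 = d2 + d1 = 38/3
  d5 = d3 + d4/4 = 103/6
  d6 = d1*2 + d5 = 223/6
  d7 = d2*4 - d6*2 - 10 = -221/3
  d8 = d4 - d6 - 5 = -59/2
Walk from origin (0, 0):
  seg 1: down by d1 = 10 → (0, -10)
  seg 2: right by d4 = 38/3 → (38/3, -10)
  seg 3: left by d7 = -221/3 → (259/3, -10)
  seg 4: right by d1 = 10 → (289/3, -10)
  seg 5: right by d8 = -59/2 → (401/6, -10)
  seg 6: up by d1 = 10 → (401/6, 0)
  seg 7: down by d8 = -59/2 → (401/6, 59/2)
  seg 8: down by d4 = 38/3 → (401/6, 101/6)
  seg 9: up by d3 = 14 → (401/6, 185/6)
  seg 10: left by d1 = 10 → (341/6, 185/6)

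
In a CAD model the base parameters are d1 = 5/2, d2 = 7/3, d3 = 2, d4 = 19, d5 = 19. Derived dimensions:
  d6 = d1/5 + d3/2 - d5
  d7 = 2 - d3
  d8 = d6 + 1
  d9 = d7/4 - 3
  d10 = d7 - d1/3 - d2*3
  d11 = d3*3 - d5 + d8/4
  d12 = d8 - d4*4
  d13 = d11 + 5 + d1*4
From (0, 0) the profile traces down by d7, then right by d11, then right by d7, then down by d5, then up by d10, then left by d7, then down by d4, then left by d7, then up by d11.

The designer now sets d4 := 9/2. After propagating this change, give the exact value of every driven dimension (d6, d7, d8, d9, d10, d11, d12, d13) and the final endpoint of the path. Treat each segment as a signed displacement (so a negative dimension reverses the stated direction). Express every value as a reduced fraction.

Apply edit: d4 := 9/2
  d6 = d1/5 + d3/2 - d5 = -35/2
  d7 = 2 - d3 = 0
  d8 = d6 + 1 = -33/2
  d9 = d7/4 - 3 = -3
  d10 = d7 - d1/3 - d2*3 = -47/6
  d11 = d3*3 - d5 + d8/4 = -137/8
  d12 = d8 - d4*4 = -69/2
  d13 = d11 + 5 + d1*4 = -17/8
Walk from origin (0, 0):
  seg 1: down by d7 = 0 → (0, 0)
  seg 2: right by d11 = -137/8 → (-137/8, 0)
  seg 3: right by d7 = 0 → (-137/8, 0)
  seg 4: down by d5 = 19 → (-137/8, -19)
  seg 5: up by d10 = -47/6 → (-137/8, -161/6)
  seg 6: left by d7 = 0 → (-137/8, -161/6)
  seg 7: down by d4 = 9/2 → (-137/8, -94/3)
  seg 8: left by d7 = 0 → (-137/8, -94/3)
  seg 9: up by d11 = -137/8 → (-137/8, -1163/24)

d6 = -35/2
d7 = 0
d8 = -33/2
d9 = -3
d10 = -47/6
d11 = -137/8
d12 = -69/2
d13 = -17/8
endpoint = (-137/8, -1163/24)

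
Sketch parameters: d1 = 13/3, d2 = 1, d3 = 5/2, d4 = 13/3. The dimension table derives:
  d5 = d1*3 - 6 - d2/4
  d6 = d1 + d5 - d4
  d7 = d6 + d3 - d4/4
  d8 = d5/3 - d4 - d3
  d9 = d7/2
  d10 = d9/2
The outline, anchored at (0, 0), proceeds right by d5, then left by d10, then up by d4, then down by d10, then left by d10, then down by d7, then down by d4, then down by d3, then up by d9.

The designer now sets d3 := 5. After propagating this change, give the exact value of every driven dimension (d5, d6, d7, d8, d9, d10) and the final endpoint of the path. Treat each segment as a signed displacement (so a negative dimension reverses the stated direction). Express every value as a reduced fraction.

d5 = 27/4
d6 = 27/4
d7 = 32/3
d8 = -85/12
d9 = 16/3
d10 = 8/3
endpoint = (17/12, -13)

Apply edit: d3 := 5
  d5 = d1*3 - 6 - d2/4 = 27/4
  d6 = d1 + d5 - d4 = 27/4
  d7 = d6 + d3 - d4/4 = 32/3
  d8 = d5/3 - d4 - d3 = -85/12
  d9 = d7/2 = 16/3
  d10 = d9/2 = 8/3
Walk from origin (0, 0):
  seg 1: right by d5 = 27/4 → (27/4, 0)
  seg 2: left by d10 = 8/3 → (49/12, 0)
  seg 3: up by d4 = 13/3 → (49/12, 13/3)
  seg 4: down by d10 = 8/3 → (49/12, 5/3)
  seg 5: left by d10 = 8/3 → (17/12, 5/3)
  seg 6: down by d7 = 32/3 → (17/12, -9)
  seg 7: down by d4 = 13/3 → (17/12, -40/3)
  seg 8: down by d3 = 5 → (17/12, -55/3)
  seg 9: up by d9 = 16/3 → (17/12, -13)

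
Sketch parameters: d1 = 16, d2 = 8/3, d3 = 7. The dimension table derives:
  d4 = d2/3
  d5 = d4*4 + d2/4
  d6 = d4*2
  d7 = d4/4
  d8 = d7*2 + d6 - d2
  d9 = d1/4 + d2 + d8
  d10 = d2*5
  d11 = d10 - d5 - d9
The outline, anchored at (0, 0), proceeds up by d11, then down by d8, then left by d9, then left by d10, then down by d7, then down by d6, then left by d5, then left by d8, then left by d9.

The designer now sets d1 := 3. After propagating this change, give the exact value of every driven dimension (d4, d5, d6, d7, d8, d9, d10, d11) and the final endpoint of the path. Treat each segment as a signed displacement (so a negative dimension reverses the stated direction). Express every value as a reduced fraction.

Apply edit: d1 := 3
  d4 = d2/3 = 8/9
  d5 = d4*4 + d2/4 = 38/9
  d6 = d4*2 = 16/9
  d7 = d4/4 = 2/9
  d8 = d7*2 + d6 - d2 = -4/9
  d9 = d1/4 + d2 + d8 = 107/36
  d10 = d2*5 = 40/3
  d11 = d10 - d5 - d9 = 221/36
Walk from origin (0, 0):
  seg 1: up by d11 = 221/36 → (0, 221/36)
  seg 2: down by d8 = -4/9 → (0, 79/12)
  seg 3: left by d9 = 107/36 → (-107/36, 79/12)
  seg 4: left by d10 = 40/3 → (-587/36, 79/12)
  seg 5: down by d7 = 2/9 → (-587/36, 229/36)
  seg 6: down by d6 = 16/9 → (-587/36, 55/12)
  seg 7: left by d5 = 38/9 → (-739/36, 55/12)
  seg 8: left by d8 = -4/9 → (-241/12, 55/12)
  seg 9: left by d9 = 107/36 → (-415/18, 55/12)

d4 = 8/9
d5 = 38/9
d6 = 16/9
d7 = 2/9
d8 = -4/9
d9 = 107/36
d10 = 40/3
d11 = 221/36
endpoint = (-415/18, 55/12)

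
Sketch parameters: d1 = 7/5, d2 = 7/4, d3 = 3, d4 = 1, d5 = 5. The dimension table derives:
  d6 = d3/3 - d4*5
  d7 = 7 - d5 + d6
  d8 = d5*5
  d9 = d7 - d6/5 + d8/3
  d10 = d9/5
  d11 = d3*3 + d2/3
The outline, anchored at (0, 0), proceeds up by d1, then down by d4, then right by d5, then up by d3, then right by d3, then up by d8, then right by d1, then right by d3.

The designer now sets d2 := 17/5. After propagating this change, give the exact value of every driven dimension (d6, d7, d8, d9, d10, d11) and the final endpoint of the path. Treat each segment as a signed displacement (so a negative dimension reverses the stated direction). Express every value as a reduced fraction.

Apply edit: d2 := 17/5
  d6 = d3/3 - d4*5 = -4
  d7 = 7 - d5 + d6 = -2
  d8 = d5*5 = 25
  d9 = d7 - d6/5 + d8/3 = 107/15
  d10 = d9/5 = 107/75
  d11 = d3*3 + d2/3 = 152/15
Walk from origin (0, 0):
  seg 1: up by d1 = 7/5 → (0, 7/5)
  seg 2: down by d4 = 1 → (0, 2/5)
  seg 3: right by d5 = 5 → (5, 2/5)
  seg 4: up by d3 = 3 → (5, 17/5)
  seg 5: right by d3 = 3 → (8, 17/5)
  seg 6: up by d8 = 25 → (8, 142/5)
  seg 7: right by d1 = 7/5 → (47/5, 142/5)
  seg 8: right by d3 = 3 → (62/5, 142/5)

d6 = -4
d7 = -2
d8 = 25
d9 = 107/15
d10 = 107/75
d11 = 152/15
endpoint = (62/5, 142/5)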